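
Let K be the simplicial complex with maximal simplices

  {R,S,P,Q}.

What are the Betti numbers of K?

b_0 = 1, b_1 = 0, b_2 = 0, b_3 = 0.

Order the vertices as P < Q < R < S. Listing each simplex with vertices in this order, K has dimension 3 with simplices:

  0-simplices (4): P, Q, R, S
  1-simplices (6): PQ, PR, PS, QR, QS, RS
  2-simplices (4): PQR, PQS, PRS, QRS
  3-simplices (1): PQRS

so the chain groups are C_0 ≅ Z^4, C_1 ≅ Z^6, C_2 ≅ Z^4, C_3 ≅ Z^1.

The boundary map ∂_1: C_1 → C_0 maps an edge to its endpoints' difference, ∂[p,q] = q − p. For instance
  ∂PS = S − P.
As a 4×6 matrix over Z this has rank 3, with invariant factors (1,1,1).

∂_2: C_2 → C_1 acts by ∂[p,q,r] = [q,r] − [p,r] + [p,q]. For instance
  ∂QRS = RS − QS + QR,
  ∂PRS = RS − PS + PR.
As a 6×4 matrix over Z this has rank 3, with invariant factors (1,1,1).

The boundary map ∂_3: C_3 → C_2 sends each 3-simplex σ to the alternating sum Σ_i (−1)^i (σ with its i-th vertex removed). For instance
  ∂PQRS = QRS − PRS + PQS − PQR.
As a 4×1 matrix over Z this has rank 1, with invariant factors (1).

From H_k ≅ ker(∂_k) / im(∂_{k+1}) we obtain:

  H_0: rank C_0 − rank ∂_1 = 4 − 3 = 1, and the invariant factors of ∂_1 are all 1, so H_0 ≅ Z.
  H_1: rank ker ∂_1 − rank ∂_2 = (6 − 3) − 3 = 0, and the invariant factors of ∂_2 are all 1, so H_1 ≅ 0.
  H_2: rank ker ∂_2 − rank ∂_3 = (4 − 3) − 1 = 0, and the invariant factors of ∂_3 are all 1, so H_2 ≅ 0.
  H_3: rank ker ∂_3 − rank ∂_4 = (1 − 1) − 0 = 0, and there is no ∂_4, so H_3 ≅ 0.

As a check, the Euler characteristic is 4 − 6 + 4 − 1 = 1, which agrees with 1 − 0 + 0 − 0 = 1.

Hence the Betti numbers are b_0 = 1, b_1 = 0, b_2 = 0, b_3 = 0.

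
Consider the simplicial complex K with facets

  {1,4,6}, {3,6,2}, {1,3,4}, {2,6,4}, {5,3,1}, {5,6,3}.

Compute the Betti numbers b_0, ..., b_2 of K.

K has 6 vertices, 12 edges, 6 triangles.
rank ∂_0 = 0, rank ∂_1 = 5 ⇒ b_0 = 6 − 0 − 5 = 1; all invariant factors of ∂_1 are 1 so no torsion. So H_0 = Z.
rank ∂_1 = 5, rank ∂_2 = 6 ⇒ b_1 = 12 − 5 − 6 = 1; all invariant factors of ∂_2 are 1 so no torsion. So H_1 = Z.
rank ∂_2 = 6, rank ∂_3 = 0 ⇒ b_2 = 6 − 6 − 0 = 0. So H_2 = 0.

b_0 = 1, b_1 = 1, b_2 = 0.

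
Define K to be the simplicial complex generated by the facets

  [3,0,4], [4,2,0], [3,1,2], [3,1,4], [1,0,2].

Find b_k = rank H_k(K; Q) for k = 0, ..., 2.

Take the total order 0 < 1 < 2 < 3 < 4 on the vertex set. Then K (dimension 2) consists of the simplices:

  0-simplices (5): [0], [1], [2], [3], [4]
  1-simplices (10): [0,1], [0,2], [0,3], [0,4], [1,2], [1,3], [1,4], [2,3], [2,4], [3,4]
  2-simplices (5): [0,1,2], [0,2,4], [0,3,4], [1,2,3], [1,3,4]

so the chain groups are C_0 ≅ Z^5, C_1 ≅ Z^10, C_2 ≅ Z^5.

The boundary map ∂_1: C_1 → C_0 sends each edge [p,q] (with p < q) to q − p. For instance
  ∂[1,3] = [3] − [1].
The 5×10 boundary matrix has rank 4 and Smith normal form diag(1,1,1,1).

∂_2: C_2 → C_1 sends each 2-simplex [p,q,r] to [q,r] − [p,r] + [p,q]. For instance
  ∂[1,3,4] = [3,4] − [1,4] + [1,3],
  ∂[0,1,2] = [1,2] − [0,2] + [0,1].
As a 10×5 matrix over Z this has rank 5, with invariant factors (1,1,1,1,1).

Computing H_k = (kernel of ∂_k) / (image of ∂_{k+1}):

  H_0: rank C_0 − rank ∂_1 = 5 − 4 = 1, and the invariant factors of ∂_1 are all 1, so H_0 = Z.
  H_1: rank ker ∂_1 − rank ∂_2 = (10 − 4) − 5 = 1, and the invariant factors of ∂_2 are all 1, so H_1 = Z.
  H_2: rank ker ∂_2 − rank ∂_3 = (5 − 5) − 0 = 0, and there is no ∂_3, so H_2 = 0.

Hence the Betti numbers are b_0 = 1, b_1 = 1, b_2 = 0.

b_0 = 1, b_1 = 1, b_2 = 0.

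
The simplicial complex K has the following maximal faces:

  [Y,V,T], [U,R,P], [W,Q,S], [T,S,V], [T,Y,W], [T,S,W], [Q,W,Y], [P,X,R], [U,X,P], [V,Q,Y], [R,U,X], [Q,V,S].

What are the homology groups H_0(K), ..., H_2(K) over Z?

H_0 = Z^2,  H_1 = 0,  H_2 = Z^2.

Fix the vertex order P < Q < R < S < T < U < V < W < X < Y and write every simplex with vertices in increasing order. Then dim K = 2 and the simplices of K are:

  0-simplices (10): P, Q, R, S, T, U, V, W, X, Y
  1-simplices (18): PR, PU, PX, QS, QV, QW, QY, RU, RX, ST, SV, SW, TV, TW, TY, UX, VY, WY
  2-simplices (12): PRU, PRX, PUX, QSV, QSW, QVY, QWY, RUX, STV, STW, TVY, TWY

so the chain groups are C_0 ≅ Z^10, C_1 ≅ Z^18, C_2 ≅ Z^12.

∂_1: C_1 → C_0 is given by ∂[p,q] = [q] − [p].
As a 10×18 matrix over Z this has rank 8, with invariant factors (1,1,1,1,1,1,1,1).

Boundary ∂_2: C_2 → C_1 acts by ∂[p,q,r] = [q,r] − [p,r] + [p,q]. For instance
  ∂STV = TV − SV + ST,
  ∂RUX = UX − RX + RU.
As a 18×12 matrix over Z this has rank 10, with invariant factors (1,1,1,1,1,1,1,1,1,1).

Now H_k = ker ∂_k / im ∂_{k+1}, so:

  H_0: rank C_0 − rank ∂_1 = 10 − 8 = 2, and the invariant factors of ∂_1 are all 1, so H_0 = Z^2.
  H_1: rank ker ∂_1 − rank ∂_2 = (18 − 8) − 10 = 0, and the invariant factors of ∂_2 are all 1, so H_1 = 0.
  H_2: rank ker ∂_2 − rank ∂_3 = (12 − 10) − 0 = 2, and there is no ∂_3, so H_2 = Z^2.

As a check, the Euler characteristic is 10 − 18 + 12 = 4, which agrees with 2 − 0 + 2 = 4.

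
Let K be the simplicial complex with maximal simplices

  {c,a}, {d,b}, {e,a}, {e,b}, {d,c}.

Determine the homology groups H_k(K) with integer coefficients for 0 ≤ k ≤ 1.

Order the vertices as a < b < c < d < e. Listing each simplex with vertices in this order, K has dimension 1 with simplices:

  0-simplices (5): a, b, c, d, e
  1-simplices (5): ac, ae, bd, be, cd

so the chain groups are C_0 ≅ Z^5, C_1 ≅ Z^5.

Boundary ∂_1: C_1 → C_0 maps an edge to its endpoints' difference, ∂[p,q] = q − p.
This gives a 5×5 integer matrix of rank 4; reducing to Smith normal form yields diagonal entries (1,1,1,1).

Reading off H_k = ker ∂_k / im ∂_{k+1}:

  H_0: rank C_0 − rank ∂_1 = 5 − 4 = 1, and the invariant factors of ∂_1 are all 1, so H_0 ≅ Z.
  H_1: rank ker ∂_1 − rank ∂_2 = (5 − 4) − 0 = 1, and there is no ∂_2, so H_1 ≅ Z.

H_0 ≅ Z,  H_1 ≅ Z.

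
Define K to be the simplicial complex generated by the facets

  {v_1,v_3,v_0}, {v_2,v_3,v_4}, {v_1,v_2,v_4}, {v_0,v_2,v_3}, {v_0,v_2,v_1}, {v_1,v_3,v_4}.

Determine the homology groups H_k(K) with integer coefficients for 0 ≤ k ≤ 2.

H_0 ≅ Z,  H_1 = 0,  H_2 ≅ Z.

Take the total order v_0 < v_1 < v_2 < v_3 < v_4 on the vertex set. Then K (dimension 2) consists of the simplices:

  0-simplices (5): [v_0], [v_1], [v_2], [v_3], [v_4]
  1-simplices (9): [v_0,v_1], [v_0,v_2], [v_0,v_3], [v_1,v_2], [v_1,v_3], [v_1,v_4], [v_2,v_3], [v_2,v_4], [v_3,v_4]
  2-simplices (6): [v_0,v_1,v_2], [v_0,v_1,v_3], [v_0,v_2,v_3], [v_1,v_2,v_4], [v_1,v_3,v_4], [v_2,v_3,v_4]

Hence C_0 ≅ Z^5, C_1 ≅ Z^9, C_2 ≅ Z^6.

The boundary map ∂_1: C_1 → C_0 maps an edge to its endpoints' difference, ∂[p,q] = q − p. For instance
  ∂[v_1,v_4] = [v_4] − [v_1].
The 5×9 boundary matrix has rank 4 and Smith normal form diag(1,1,1,1).

The boundary map ∂_2: C_2 → C_1 sends each 2-simplex [p,q,r] to [q,r] − [p,r] + [p,q]. For instance
  ∂[v_1,v_2,v_4] = [v_2,v_4] − [v_1,v_4] + [v_1,v_2],
  ∂[v_0,v_1,v_2] = [v_1,v_2] − [v_0,v_2] + [v_0,v_1].
This gives a 9×6 integer matrix of rank 5; reducing to Smith normal form yields diagonal entries (1,1,1,1,1).

Computing H_k = (kernel of ∂_k) / (image of ∂_{k+1}):

  H_0: rank C_0 − rank ∂_1 = 5 − 4 = 1, and the invariant factors of ∂_1 are all 1, so H_0 = Z.
  H_1: rank ker ∂_1 − rank ∂_2 = (9 − 4) − 5 = 0, and the invariant factors of ∂_2 are all 1, so H_1 = 0.
  H_2: rank ker ∂_2 − rank ∂_3 = (6 − 5) − 0 = 1, and there is no ∂_3, so H_2 = Z.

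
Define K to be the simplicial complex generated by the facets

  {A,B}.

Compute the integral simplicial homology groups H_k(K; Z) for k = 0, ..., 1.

We work with the vertex ordering A < B. The simplices of K, each written with vertices in increasing order, are:

  0-simplices (2): A, B
  1-simplices (1): AB

Hence C_0 ≅ Z^2, C_1 ≅ Z^1.

Boundary ∂_1: C_1 → C_0 maps an edge to its endpoints' difference, ∂[p,q] = q − p.
The 2×1 boundary matrix has rank 1 and Smith normal form diag(1).

Reading off H_k = ker ∂_k / im ∂_{k+1}:

  H_0: rank C_0 − rank ∂_1 = 2 − 1 = 1, and the invariant factors of ∂_1 are all 1, so H_0 = Z.
  H_1: rank ker ∂_1 − rank ∂_2 = (1 − 1) − 0 = 0, and there is no ∂_2, so H_1 = 0.

H_0 ≅ Z,  H_1 = 0.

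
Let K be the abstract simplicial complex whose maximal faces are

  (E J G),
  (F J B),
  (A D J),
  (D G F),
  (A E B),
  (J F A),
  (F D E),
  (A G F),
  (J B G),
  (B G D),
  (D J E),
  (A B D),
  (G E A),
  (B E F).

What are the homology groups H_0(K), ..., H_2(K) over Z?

Order the vertices as A < B < D < E < F < G < J. Listing each simplex with vertices in this order, K has dimension 2 with simplices:

  0-simplices (7): A, B, D, E, F, G, J
  1-simplices (21): AB, AD, AE, AF, AG, AJ, BD, BE, BF, BG, BJ, DE, DF, DG, DJ, EF, EG, EJ, FG, FJ, GJ
  2-simplices (14): ABD, ABE, ADJ, AEG, AFG, AFJ, BDG, BEF, BFJ, BGJ, DEF, DEJ, DFG, EGJ

giving chain groups C_0 ≅ Z^7, C_1 ≅ Z^21, C_2 ≅ Z^14.

Boundary ∂_1: C_1 → C_0 maps an edge to its endpoints' difference, ∂[p,q] = q − p. For instance
  ∂EG = G − E.
The 7×21 boundary matrix has rank 6 and Smith normal form diag(1,1,1,1,1,1).

Boundary ∂_2: C_2 → C_1 sends each 2-simplex [p,q,r] to [q,r] − [p,r] + [p,q]. For instance
  ∂AFJ = FJ − AJ + AF,
  ∂DFG = FG − DG + DF.
As a 21×14 matrix over Z this has rank 13, with invariant factors (1,1,1,1,1,1,1,1,1,1,1,1,1).

Now H_k = ker ∂_k / im ∂_{k+1}, so:

  H_0: rank C_0 − rank ∂_1 = 7 − 6 = 1, and the invariant factors of ∂_1 are all 1, so H_0 ≅ Z.
  H_1: rank ker ∂_1 − rank ∂_2 = (21 − 6) − 13 = 2, and the invariant factors of ∂_2 are all 1, so H_1 ≅ Z^2.
  H_2: rank ker ∂_2 − rank ∂_3 = (14 − 13) − 0 = 1, and there is no ∂_3, so H_2 ≅ Z.

(K is a triangulation of the torus T^2.)

H_0 = Z,  H_1 = Z^2,  H_2 = Z.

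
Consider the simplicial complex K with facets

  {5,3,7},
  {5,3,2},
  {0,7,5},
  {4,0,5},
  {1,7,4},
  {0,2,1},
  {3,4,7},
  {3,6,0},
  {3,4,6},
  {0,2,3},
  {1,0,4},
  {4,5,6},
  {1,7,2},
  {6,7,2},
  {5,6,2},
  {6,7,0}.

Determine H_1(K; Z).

H_1 = Z^2.

Fix the vertex order 0 < 1 < 2 < 3 < 4 < 5 < 6 < 7 and write every simplex with vertices in increasing order. Then dim K = 2 and the simplices of K are:

  0-simplices (8): [0], [1], [2], [3], [4], [5], [6], [7]
  1-simplices (24): (24 of them)
  2-simplices (16): [0,1,2], [0,1,4], [0,2,3], [0,3,6], [0,4,5], [0,5,7], [0,6,7], [1,2,7], [1,4,7], [2,3,5], [2,5,6], [2,6,7], [3,4,6], [3,4,7], [3,5,7], [4,5,6]

so the chain groups are C_0 ≅ Z^8, C_1 ≅ Z^24, C_2 ≅ Z^16.

The boundary map ∂_1: C_1 → C_0 maps an edge to its endpoints' difference, ∂[p,q] = q − p. For instance
  ∂[2,7] = [7] − [2].
The resulting 8×24 matrix has rank 7, and its Smith normal form has invariant factors (1,1,1,1,1,1,1).

Boundary ∂_2: C_2 → C_1 acts by ∂[p,q,r] = [q,r] − [p,r] + [p,q]. For instance
  ∂[0,1,2] = [1,2] − [0,2] + [0,1],
  ∂[0,3,6] = [3,6] − [0,6] + [0,3].
The resulting 24×16 matrix has rank 15, and its Smith normal form has invariant factors (1,1,1,1,1,1,1,1,1,1,1,1,1,1,1).

From H_k ≅ ker(∂_k) / im(∂_{k+1}) we obtain:

  H_1: rank ker ∂_1 − rank ∂_2 = (24 − 7) − 15 = 2, and the invariant factors of ∂_2 are all 1, so H_1 ≅ Z^2.

(K is a triangulation of the torus T^2.)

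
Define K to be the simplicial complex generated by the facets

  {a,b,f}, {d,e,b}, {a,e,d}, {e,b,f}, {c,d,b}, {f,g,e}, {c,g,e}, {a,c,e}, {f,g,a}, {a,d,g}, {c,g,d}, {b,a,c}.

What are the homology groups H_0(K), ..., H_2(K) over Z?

H_0 ≅ Z,  H_1 ≅ Z/2,  H_2 = 0.

Order the vertices as a < b < c < d < e < f < g. Listing each simplex with vertices in this order, K has dimension 2 with simplices:

  0-simplices (7): a, b, c, d, e, f, g
  1-simplices (18): ab, ac, ad, ae, af, ag, bc, bd, be, bf, cd, ce, cg, de, dg, ef, eg, fg
  2-simplices (12): abc, abf, ace, ade, adg, afg, bcd, bde, bef, cdg, ceg, efg

Hence C_0 ≅ Z^7, C_1 ≅ Z^18, C_2 ≅ Z^12.

∂_1: C_1 → C_0 maps an edge to its endpoints' difference, ∂[p,q] = q − p. For instance
  ∂de = e − d.
The 7×18 boundary matrix has rank 6 and Smith normal form diag(1,1,1,1,1,1).

∂_2: C_2 → C_1 sends each 2-simplex [p,q,r] to [q,r] − [p,r] + [p,q]. For instance
  ∂efg = fg − eg + ef,
  ∂bef = ef − bf + be.
This gives a 18×12 integer matrix of rank 12; reducing to Smith normal form yields diagonal entries (1,1,1,1,1,1,1,1,1,1,1,2).

Computing H_k = (kernel of ∂_k) / (image of ∂_{k+1}):

  H_0: rank C_0 − rank ∂_1 = 7 − 6 = 1, and the invariant factors of ∂_1 are all 1, so H_0 = Z.
  H_1: rank ker ∂_1 − rank ∂_2 = (18 − 6) − 12 = 0, and ∂_2 has invariant factor 2 > 1, so H_1 = Z/2.
  H_2: rank ker ∂_2 − rank ∂_3 = (12 − 12) − 0 = 0, and there is no ∂_3, so H_2 = 0.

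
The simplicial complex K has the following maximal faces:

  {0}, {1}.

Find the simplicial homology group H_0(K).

H_0 = Z^2.

Fix the vertex order 0 < 1 and write every simplex with vertices in increasing order. Then dim K = 0 and the simplices of K are:

  0-simplices (2): [0], [1]

Hence C_0 ≅ Z^2.

From H_k ≅ ker(∂_k) / im(∂_{k+1}) we obtain:

  H_0: rank C_0 − rank ∂_1 = 2 − 0 = 2, and there is no ∂_1, so H_0 = Z^2.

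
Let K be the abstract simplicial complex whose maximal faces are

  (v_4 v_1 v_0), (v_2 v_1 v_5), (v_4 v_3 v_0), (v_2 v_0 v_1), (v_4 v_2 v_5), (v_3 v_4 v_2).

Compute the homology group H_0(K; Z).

We work with the vertex ordering v_0 < v_1 < v_2 < v_3 < v_4 < v_5. The simplices of K, each written with vertices in increasing order, are:

  0-simplices (6): [v_0], [v_1], [v_2], [v_3], [v_4], [v_5]
  1-simplices (12): [v_0,v_1], [v_0,v_2], [v_0,v_3], [v_0,v_4], [v_1,v_2], [v_1,v_4], [v_1,v_5], [v_2,v_3], [v_2,v_4], [v_2,v_5], [v_3,v_4], [v_4,v_5]
  2-simplices (6): [v_0,v_1,v_2], [v_0,v_1,v_4], [v_0,v_3,v_4], [v_1,v_2,v_5], [v_2,v_3,v_4], [v_2,v_4,v_5]

giving chain groups C_0 ≅ Z^6, C_1 ≅ Z^12, C_2 ≅ Z^6.

The boundary map ∂_1: C_1 → C_0 is given by ∂[p,q] = [q] − [p]. For instance
  ∂[v_2,v_5] = [v_5] − [v_2].
This gives a 6×12 integer matrix of rank 5; reducing to Smith normal form yields diagonal entries (1,1,1,1,1).

Boundary ∂_2: C_2 → C_1 acts by ∂[p,q,r] = [q,r] − [p,r] + [p,q]. For instance
  ∂[v_0,v_1,v_4] = [v_1,v_4] − [v_0,v_4] + [v_0,v_1],
  ∂[v_0,v_3,v_4] = [v_3,v_4] − [v_0,v_4] + [v_0,v_3].
As a 12×6 matrix over Z this has rank 6, with invariant factors (1,1,1,1,1,1).

Now H_k = ker ∂_k / im ∂_{k+1}, so:

  H_0: rank C_0 − rank ∂_1 = 6 − 5 = 1, and the invariant factors of ∂_1 are all 1, so H_0 ≅ Z.

H_0 ≅ Z.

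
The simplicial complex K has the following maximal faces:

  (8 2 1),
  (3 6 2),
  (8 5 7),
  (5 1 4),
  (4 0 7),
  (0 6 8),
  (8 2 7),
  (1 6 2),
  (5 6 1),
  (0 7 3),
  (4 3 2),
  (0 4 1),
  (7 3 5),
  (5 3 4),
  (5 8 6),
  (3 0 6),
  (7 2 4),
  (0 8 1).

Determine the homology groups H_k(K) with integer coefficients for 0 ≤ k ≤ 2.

Order the vertices as 0 < 1 < 2 < 3 < 4 < 5 < 6 < 7 < 8. Listing each simplex with vertices in this order, K has dimension 2 with simplices:

  0-simplices (9): [0], [1], [2], [3], [4], [5], [6], [7], [8]
  1-simplices (27): (27 of them)
  2-simplices (18): [0,1,4], [0,1,8], [0,3,6], [0,3,7], [0,4,7], [0,6,8], [1,2,6], [1,2,8], [1,4,5], [1,5,6], [2,3,4], [2,3,6], [2,4,7], [2,7,8], [3,4,5], [3,5,7], [5,6,8], [5,7,8]

giving chain groups C_0 ≅ Z^9, C_1 ≅ Z^27, C_2 ≅ Z^18.

The boundary map ∂_1: C_1 → C_0 sends each edge [p,q] (with p < q) to q − p.
The 9×27 boundary matrix has rank 8 and Smith normal form diag(1,1,1,1,1,1,1,1).

The boundary map ∂_2: C_2 → C_1 acts by ∂[p,q,r] = [q,r] − [p,r] + [p,q]. For instance
  ∂[5,6,8] = [6,8] − [5,8] + [5,6],
  ∂[2,7,8] = [7,8] − [2,8] + [2,7].
The 27×18 boundary matrix has rank 18 and Smith normal form diag(1,1,1,1,1,1,1,1,1,1,1,1,1,1,1,1,1,2).

Reading off H_k = ker ∂_k / im ∂_{k+1}:

  H_0: rank C_0 − rank ∂_1 = 9 − 8 = 1, and the invariant factors of ∂_1 are all 1, so H_0 ≅ Z.
  H_1: rank ker ∂_1 − rank ∂_2 = (27 − 8) − 18 = 1, and ∂_2 has invariant factor 2 > 1, so H_1 ≅ Z ⊕ Z/2Z.
  H_2: rank ker ∂_2 − rank ∂_3 = (18 − 18) − 0 = 0, and there is no ∂_3, so H_2 ≅ 0.

H_0 = Z,  H_1 = Z ⊕ Z/2Z,  H_2 = 0.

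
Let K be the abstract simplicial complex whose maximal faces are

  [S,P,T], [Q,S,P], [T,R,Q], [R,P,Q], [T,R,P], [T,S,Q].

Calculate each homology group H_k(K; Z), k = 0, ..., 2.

Fix the vertex order P < Q < R < S < T and write every simplex with vertices in increasing order. Then dim K = 2 and the simplices of K are:

  0-simplices (5): P, Q, R, S, T
  1-simplices (9): PQ, PR, PS, PT, QR, QS, QT, RT, ST
  2-simplices (6): PQR, PQS, PRT, PST, QRT, QST

so the chain groups are C_0 ≅ Z^5, C_1 ≅ Z^9, C_2 ≅ Z^6.

∂_1: C_1 → C_0 sends each edge [p,q] (with p < q) to q − p. For instance
  ∂QR = R − Q.
The 5×9 boundary matrix has rank 4 and Smith normal form diag(1,1,1,1).

∂_2: C_2 → C_1 acts by ∂[p,q,r] = [q,r] − [p,r] + [p,q]. For instance
  ∂PRT = RT − PT + PR,
  ∂PST = ST − PT + PS.
This gives a 9×6 integer matrix of rank 5; reducing to Smith normal form yields diagonal entries (1,1,1,1,1).

Now H_k = ker ∂_k / im ∂_{k+1}, so:

  H_0: rank C_0 − rank ∂_1 = 5 − 4 = 1, and the invariant factors of ∂_1 are all 1, so H_0 ≅ Z.
  H_1: rank ker ∂_1 − rank ∂_2 = (9 − 4) − 5 = 0, and the invariant factors of ∂_2 are all 1, so H_1 ≅ 0.
  H_2: rank ker ∂_2 − rank ∂_3 = (6 − 5) − 0 = 1, and there is no ∂_3, so H_2 ≅ Z.

H_0 = Z,  H_1 = 0,  H_2 = Z.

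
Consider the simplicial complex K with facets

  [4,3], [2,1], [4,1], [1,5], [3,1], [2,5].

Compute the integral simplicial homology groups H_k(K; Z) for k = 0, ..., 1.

Fix the vertex order 1 < 2 < 3 < 4 < 5 and write every simplex with vertices in increasing order. Then dim K = 1 and the simplices of K are:

  0-simplices (5): [1], [2], [3], [4], [5]
  1-simplices (6): [1,2], [1,3], [1,4], [1,5], [2,5], [3,4]

so the chain groups are C_0 ≅ Z^5, C_1 ≅ Z^6.

Boundary ∂_1: C_1 → C_0 sends each edge [p,q] (with p < q) to q − p. For instance
  ∂[3,4] = [4] − [3].
The resulting 5×6 matrix has rank 4, and its Smith normal form has invariant factors (1,1,1,1).

Computing H_k = (kernel of ∂_k) / (image of ∂_{k+1}):

  H_0: rank C_0 − rank ∂_1 = 5 − 4 = 1, and the invariant factors of ∂_1 are all 1, so H_0 ≅ Z.
  H_1: rank ker ∂_1 − rank ∂_2 = (6 − 4) − 0 = 2, and there is no ∂_2, so H_1 ≅ Z^2.

As a check, the Euler characteristic is 5 − 6 = -1, which agrees with 1 − 2 = -1.

H_0 = Z,  H_1 = Z^2.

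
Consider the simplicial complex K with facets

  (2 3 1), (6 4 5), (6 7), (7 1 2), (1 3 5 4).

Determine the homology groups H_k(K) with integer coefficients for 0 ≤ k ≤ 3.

H_0 ≅ Z,  H_1 ≅ Z,  H_2 = 0,  H_3 = 0.

Order the vertices as 1 < 2 < 3 < 4 < 5 < 6 < 7. Listing each simplex with vertices in this order, K has dimension 3 with simplices:

  0-simplices (7): [1], [2], [3], [4], [5], [6], [7]
  1-simplices (13): [1,2], [1,3], [1,4], [1,5], [1,7], [2,3], [2,7], [3,4], [3,5], [4,5], [4,6], [5,6], [6,7]
  2-simplices (7): [1,2,3], [1,2,7], [1,3,4], [1,3,5], [1,4,5], [3,4,5], [4,5,6]
  3-simplices (1): [1,3,4,5]

Hence C_0 ≅ Z^7, C_1 ≅ Z^13, C_2 ≅ Z^7, C_3 ≅ Z^1.

Boundary ∂_1: C_1 → C_0 is given by ∂[p,q] = [q] − [p]. For instance
  ∂[4,6] = [6] − [4].
The resulting 7×13 matrix has rank 6, and its Smith normal form has invariant factors (1,1,1,1,1,1).

The boundary map ∂_2: C_2 → C_1 sends each 2-simplex [p,q,r] to [q,r] − [p,r] + [p,q]. For instance
  ∂[1,3,4] = [3,4] − [1,4] + [1,3],
  ∂[1,3,5] = [3,5] − [1,5] + [1,3].
The 13×7 boundary matrix has rank 6 and Smith normal form diag(1,1,1,1,1,1).

Boundary ∂_3: C_3 → C_2 sends each 3-simplex σ to the alternating sum Σ_i (−1)^i (σ with its i-th vertex removed). For instance
  ∂[1,3,4,5] = [3,4,5] − [1,4,5] + [1,3,5] − [1,3,4].
The 7×1 boundary matrix has rank 1 and Smith normal form diag(1).

From H_k ≅ ker(∂_k) / im(∂_{k+1}) we obtain:

  H_0: rank C_0 − rank ∂_1 = 7 − 6 = 1, and the invariant factors of ∂_1 are all 1, so H_0 ≅ Z.
  H_1: rank ker ∂_1 − rank ∂_2 = (13 − 6) − 6 = 1, and the invariant factors of ∂_2 are all 1, so H_1 ≅ Z.
  H_2: rank ker ∂_2 − rank ∂_3 = (7 − 6) − 1 = 0, and the invariant factors of ∂_3 are all 1, so H_2 ≅ 0.
  H_3: rank ker ∂_3 − rank ∂_4 = (1 − 1) − 0 = 0, and there is no ∂_4, so H_3 ≅ 0.

As a check, the Euler characteristic is 7 − 13 + 7 − 1 = 0, which agrees with 1 − 1 + 0 − 0 = 0.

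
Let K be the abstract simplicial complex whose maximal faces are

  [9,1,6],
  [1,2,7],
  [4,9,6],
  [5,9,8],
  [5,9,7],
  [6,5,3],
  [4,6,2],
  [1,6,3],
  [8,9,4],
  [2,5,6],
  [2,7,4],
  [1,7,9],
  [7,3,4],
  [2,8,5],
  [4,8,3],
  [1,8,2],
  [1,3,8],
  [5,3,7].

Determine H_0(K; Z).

H_0 = Z.

Take the total order 1 < 2 < 3 < 4 < 5 < 6 < 7 < 8 < 9 on the vertex set. Then K (dimension 2) consists of the simplices:

  0-simplices (9): [1], [2], [3], [4], [5], [6], [7], [8], [9]
  1-simplices (27): (27 of them)
  2-simplices (18): [1,2,7], [1,2,8], [1,3,6], [1,3,8], [1,6,9], [1,7,9], [2,4,6], [2,4,7], [2,5,6], [2,5,8], [3,4,7], [3,4,8], [3,5,6], [3,5,7], [4,6,9], [4,8,9], [5,7,9], [5,8,9]

giving chain groups C_0 ≅ Z^9, C_1 ≅ Z^27, C_2 ≅ Z^18.

∂_1: C_1 → C_0 is given by ∂[p,q] = [q] − [p]. For instance
  ∂[6,9] = [9] − [6].
This gives a 9×27 integer matrix of rank 8; reducing to Smith normal form yields diagonal entries (1,1,1,1,1,1,1,1).

Boundary ∂_2: C_2 → C_1 sends each 2-simplex [p,q,r] to [q,r] − [p,r] + [p,q]. For instance
  ∂[1,3,8] = [3,8] − [1,8] + [1,3],
  ∂[5,8,9] = [8,9] − [5,9] + [5,8].
This gives a 27×18 integer matrix of rank 17; reducing to Smith normal form yields diagonal entries (1,1,1,1,1,1,1,1,1,1,1,1,1,1,1,1,1).

Now H_k = ker ∂_k / im ∂_{k+1}, so:

  H_0: rank C_0 − rank ∂_1 = 9 − 8 = 1, and the invariant factors of ∂_1 are all 1, so H_0 ≅ Z.

(K is a triangulation of the torus T^2.)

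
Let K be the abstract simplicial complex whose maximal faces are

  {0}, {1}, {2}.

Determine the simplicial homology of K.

Order the vertices as 0 < 1 < 2. Listing each simplex with vertices in this order, K has dimension 0 with simplices:

  0-simplices (3): [0], [1], [2]

so the chain groups are C_0 ≅ Z^3.

Computing H_k = (kernel of ∂_k) / (image of ∂_{k+1}):

  H_0: rank C_0 − rank ∂_1 = 3 − 0 = 3, and there is no ∂_1, so H_0 = Z^3.

(K is a triangulation of a set of 3 points.)

H_0 ≅ Z^3.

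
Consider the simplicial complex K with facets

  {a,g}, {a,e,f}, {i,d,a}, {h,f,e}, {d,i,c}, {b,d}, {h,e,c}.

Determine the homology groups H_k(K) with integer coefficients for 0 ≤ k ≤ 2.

We work with the vertex ordering a < b < c < d < e < f < g < h < i. The simplices of K, each written with vertices in increasing order, are:

  0-simplices (9): a, b, c, d, e, f, g, h, i
  1-simplices (14): ad, ae, af, ag, ai, bd, cd, ce, ch, ci, di, ef, eh, fh
  2-simplices (5): adi, aef, cdi, ceh, efh

giving chain groups C_0 ≅ Z^9, C_1 ≅ Z^14, C_2 ≅ Z^5.

∂_1: C_1 → C_0 is given by ∂[p,q] = [q] − [p].
The 9×14 boundary matrix has rank 8 and Smith normal form diag(1,1,1,1,1,1,1,1).

The boundary map ∂_2: C_2 → C_1 sends each 2-simplex [p,q,r] to [q,r] − [p,r] + [p,q]. For instance
  ∂cdi = di − ci + cd,
  ∂aef = ef − af + ae.
As a 14×5 matrix over Z this has rank 5, with invariant factors (1,1,1,1,1).

Now H_k = ker ∂_k / im ∂_{k+1}, so:

  H_0: rank C_0 − rank ∂_1 = 9 − 8 = 1, and the invariant factors of ∂_1 are all 1, so H_0 = Z.
  H_1: rank ker ∂_1 − rank ∂_2 = (14 − 8) − 5 = 1, and the invariant factors of ∂_2 are all 1, so H_1 = Z.
  H_2: rank ker ∂_2 − rank ∂_3 = (5 − 5) − 0 = 0, and there is no ∂_3, so H_2 = 0.

H_0 = Z,  H_1 = Z,  H_2 = 0.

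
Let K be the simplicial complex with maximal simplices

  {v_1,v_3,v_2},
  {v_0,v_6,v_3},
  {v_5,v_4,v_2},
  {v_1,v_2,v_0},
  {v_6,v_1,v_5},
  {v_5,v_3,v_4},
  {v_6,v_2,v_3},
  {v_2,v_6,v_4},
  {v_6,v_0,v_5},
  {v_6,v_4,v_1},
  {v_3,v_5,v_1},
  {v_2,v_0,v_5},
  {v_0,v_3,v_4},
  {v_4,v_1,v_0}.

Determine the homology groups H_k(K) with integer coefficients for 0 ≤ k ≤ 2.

We work with the vertex ordering v_0 < v_1 < v_2 < v_3 < v_4 < v_5 < v_6. The simplices of K, each written with vertices in increasing order, are:

  0-simplices (7): [v_0], [v_1], [v_2], [v_3], [v_4], [v_5], [v_6]
  1-simplices (21): (21 of them)
  2-simplices (14): (14 of them)

giving chain groups C_0 ≅ Z^7, C_1 ≅ Z^21, C_2 ≅ Z^14.

The boundary map ∂_1: C_1 → C_0 maps an edge to its endpoints' difference, ∂[p,q] = q − p. For instance
  ∂[v_0,v_4] = [v_4] − [v_0].
The resulting 7×21 matrix has rank 6, and its Smith normal form has invariant factors (1,1,1,1,1,1).

Boundary ∂_2: C_2 → C_1 maps a triangle to the signed sum of its edges. For instance
  ∂[v_0,v_3,v_6] = [v_3,v_6] − [v_0,v_6] + [v_0,v_3],
  ∂[v_1,v_5,v_6] = [v_5,v_6] − [v_1,v_6] + [v_1,v_5].
The 21×14 boundary matrix has rank 13 and Smith normal form diag(1,1,1,1,1,1,1,1,1,1,1,1,1).

Reading off H_k = ker ∂_k / im ∂_{k+1}:

  H_0: rank C_0 − rank ∂_1 = 7 − 6 = 1, and the invariant factors of ∂_1 are all 1, so H_0 = Z.
  H_1: rank ker ∂_1 − rank ∂_2 = (21 − 6) − 13 = 2, and the invariant factors of ∂_2 are all 1, so H_1 = Z^2.
  H_2: rank ker ∂_2 − rank ∂_3 = (14 − 13) − 0 = 1, and there is no ∂_3, so H_2 = Z.

H_0 ≅ Z,  H_1 ≅ Z^2,  H_2 ≅ Z.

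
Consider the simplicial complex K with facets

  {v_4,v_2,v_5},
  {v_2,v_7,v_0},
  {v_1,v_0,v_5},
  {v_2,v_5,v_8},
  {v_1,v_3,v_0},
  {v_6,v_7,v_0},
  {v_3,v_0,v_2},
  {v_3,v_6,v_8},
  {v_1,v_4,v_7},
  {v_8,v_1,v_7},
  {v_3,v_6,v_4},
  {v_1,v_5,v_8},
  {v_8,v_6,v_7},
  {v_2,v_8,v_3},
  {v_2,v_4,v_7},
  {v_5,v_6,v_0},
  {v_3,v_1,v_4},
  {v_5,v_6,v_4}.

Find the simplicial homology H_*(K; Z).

Take the total order v_0 < v_1 < v_2 < v_3 < v_4 < v_5 < v_6 < v_7 < v_8 on the vertex set. Then K (dimension 2) consists of the simplices:

  0-simplices (9): [v_0], [v_1], [v_2], [v_3], [v_4], [v_5], [v_6], [v_7], [v_8]
  1-simplices (27): (27 of them)
  2-simplices (18): (18 of them)

so the chain groups are C_0 ≅ Z^9, C_1 ≅ Z^27, C_2 ≅ Z^18.

The boundary map ∂_1: C_1 → C_0 sends each edge [p,q] (with p < q) to q − p. For instance
  ∂[v_0,v_6] = [v_6] − [v_0].
As a 9×27 matrix over Z this has rank 8, with invariant factors (1,1,1,1,1,1,1,1).

The boundary map ∂_2: C_2 → C_1 maps a triangle to the signed sum of its edges. For instance
  ∂[v_6,v_7,v_8] = [v_7,v_8] − [v_6,v_8] + [v_6,v_7],
  ∂[v_2,v_3,v_8] = [v_3,v_8] − [v_2,v_8] + [v_2,v_3].
This gives a 27×18 integer matrix of rank 17; reducing to Smith normal form yields diagonal entries (1,1,1,1,1,1,1,1,1,1,1,1,1,1,1,1,1).

From H_k ≅ ker(∂_k) / im(∂_{k+1}) we obtain:

  H_0: rank C_0 − rank ∂_1 = 9 − 8 = 1, and the invariant factors of ∂_1 are all 1, so H_0 = Z.
  H_1: rank ker ∂_1 − rank ∂_2 = (27 − 8) − 17 = 2, and the invariant factors of ∂_2 are all 1, so H_1 = Z^2.
  H_2: rank ker ∂_2 − rank ∂_3 = (18 − 17) − 0 = 1, and there is no ∂_3, so H_2 = Z.

(K is a triangulation of the torus T^2.)

H_0 = Z,  H_1 = Z^2,  H_2 = Z.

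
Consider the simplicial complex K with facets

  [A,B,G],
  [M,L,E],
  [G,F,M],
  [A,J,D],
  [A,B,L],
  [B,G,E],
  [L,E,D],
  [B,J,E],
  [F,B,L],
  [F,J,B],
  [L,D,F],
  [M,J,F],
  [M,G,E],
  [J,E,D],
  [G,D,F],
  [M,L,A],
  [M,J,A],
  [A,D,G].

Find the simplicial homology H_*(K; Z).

H_0 = Z,  H_1 = Z^2,  H_2 = Z.

We work with the vertex ordering A < B < D < E < F < G < J < L < M. The simplices of K, each written with vertices in increasing order, are:

  0-simplices (9): A, B, D, E, F, G, J, L, M
  1-simplices (27): AB, AD, AG, AJ, AL, AM, BE, BF, BG, BJ, BL, DE, DF, DG, DJ, DL, EG, EJ, EL, EM, FG, FJ, FL, FM, GM, JM, LM
  2-simplices (18): ABG, ABL, ADG, ADJ, AJM, ALM, BEG, BEJ, BFJ, BFL, DEJ, DEL, DFG, DFL, EGM, ELM, FGM, FJM

so the chain groups are C_0 ≅ Z^9, C_1 ≅ Z^27, C_2 ≅ Z^18.

The boundary map ∂_1: C_1 → C_0 maps an edge to its endpoints' difference, ∂[p,q] = q − p. For instance
  ∂FL = L − F.
The 9×27 boundary matrix has rank 8 and Smith normal form diag(1,1,1,1,1,1,1,1).

Boundary ∂_2: C_2 → C_1 sends each 2-simplex [p,q,r] to [q,r] − [p,r] + [p,q]. For instance
  ∂DFG = FG − DG + DF,
  ∂AJM = JM − AM + AJ.
As a 27×18 matrix over Z this has rank 17, with invariant factors (1,1,1,1,1,1,1,1,1,1,1,1,1,1,1,1,1).

Now H_k = ker ∂_k / im ∂_{k+1}, so:

  H_0: rank C_0 − rank ∂_1 = 9 − 8 = 1, and the invariant factors of ∂_1 are all 1, so H_0 = Z.
  H_1: rank ker ∂_1 − rank ∂_2 = (27 − 8) − 17 = 2, and the invariant factors of ∂_2 are all 1, so H_1 = Z^2.
  H_2: rank ker ∂_2 − rank ∂_3 = (18 − 17) − 0 = 1, and there is no ∂_3, so H_2 = Z.

(K is a triangulation of the torus T^2.)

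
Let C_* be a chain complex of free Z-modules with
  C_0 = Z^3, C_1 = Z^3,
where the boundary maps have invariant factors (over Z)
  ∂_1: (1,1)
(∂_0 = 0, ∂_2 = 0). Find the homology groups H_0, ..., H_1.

H_0 ≅ Z,  H_1 ≅ Z.

H_0: b_0 = 3 − 0 − 2 = 1; torsion from ∂_1 factors > 1: none. So H_0 ≅ Z.
H_1: b_1 = 3 − 2 − 0 = 1; torsion from ∂_2 factors > 1: none. So H_1 ≅ Z.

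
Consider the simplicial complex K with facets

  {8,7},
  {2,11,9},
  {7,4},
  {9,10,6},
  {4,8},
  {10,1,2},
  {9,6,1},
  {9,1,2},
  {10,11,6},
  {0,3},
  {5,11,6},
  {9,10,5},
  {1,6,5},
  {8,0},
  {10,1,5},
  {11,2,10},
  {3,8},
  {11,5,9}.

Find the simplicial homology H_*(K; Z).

We work with the vertex ordering 0 < 1 < 2 < 3 < 4 < 5 < 6 < 7 < 8 < 9 < 10 < 11. The simplices of K, each written with vertices in increasing order, are:

  0-simplices (12): [0], [1], [2], [3], [4], [5], [6], [7], [8], [9], [10], [11]
  1-simplices (24): (24 of them)
  2-simplices (12): [1,2,9], [1,2,10], [1,5,6], [1,5,10], [1,6,9], [2,9,11], [2,10,11], [5,6,11], [5,9,10], [5,9,11], [6,9,10], [6,10,11]

so the chain groups are C_0 ≅ Z^12, C_1 ≅ Z^24, C_2 ≅ Z^12.

Boundary ∂_1: C_1 → C_0 maps an edge to its endpoints' difference, ∂[p,q] = q − p.
This gives a 12×24 integer matrix of rank 10; reducing to Smith normal form yields diagonal entries (1,1,1,1,1,1,1,1,1,1).

∂_2: C_2 → C_1 acts by ∂[p,q,r] = [q,r] − [p,r] + [p,q]. For instance
  ∂[1,2,9] = [2,9] − [1,9] + [1,2],
  ∂[2,9,11] = [9,11] − [2,11] + [2,9].
As a 24×12 matrix over Z this has rank 12, with invariant factors (1,1,1,1,1,1,1,1,1,1,1,2).

Now H_k = ker ∂_k / im ∂_{k+1}, so:

  H_0: rank C_0 − rank ∂_1 = 12 − 10 = 2, and the invariant factors of ∂_1 are all 1, so H_0 = Z^2.
  H_1: rank ker ∂_1 − rank ∂_2 = (24 − 10) − 12 = 2, and ∂_2 has invariant factor 2 > 1, so H_1 = Z^2 × Z/2.
  H_2: rank ker ∂_2 − rank ∂_3 = (12 − 12) − 0 = 0, and there is no ∂_3, so H_2 = 0.

H_0 = Z^2,  H_1 = Z^2 × Z/2,  H_2 = 0.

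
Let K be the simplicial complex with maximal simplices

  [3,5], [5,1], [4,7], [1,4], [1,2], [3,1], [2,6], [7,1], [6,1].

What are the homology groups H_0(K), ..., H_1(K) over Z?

Take the total order 1 < 2 < 3 < 4 < 5 < 6 < 7 on the vertex set. Then K (dimension 1) consists of the simplices:

  0-simplices (7): [1], [2], [3], [4], [5], [6], [7]
  1-simplices (9): [1,2], [1,3], [1,4], [1,5], [1,6], [1,7], [2,6], [3,5], [4,7]

so the chain groups are C_0 ≅ Z^7, C_1 ≅ Z^9.

The boundary map ∂_1: C_1 → C_0 sends each edge [p,q] (with p < q) to q − p. For instance
  ∂[1,4] = [4] − [1].
As a 7×9 matrix over Z this has rank 6, with invariant factors (1,1,1,1,1,1).

Computing H_k = (kernel of ∂_k) / (image of ∂_{k+1}):

  H_0: rank C_0 − rank ∂_1 = 7 − 6 = 1, and the invariant factors of ∂_1 are all 1, so H_0 ≅ Z.
  H_1: rank ker ∂_1 − rank ∂_2 = (9 − 6) − 0 = 3, and there is no ∂_2, so H_1 ≅ Z^3.

(K is a triangulation of a wedge of 3 circles.)

H_0 ≅ Z,  H_1 ≅ Z^3.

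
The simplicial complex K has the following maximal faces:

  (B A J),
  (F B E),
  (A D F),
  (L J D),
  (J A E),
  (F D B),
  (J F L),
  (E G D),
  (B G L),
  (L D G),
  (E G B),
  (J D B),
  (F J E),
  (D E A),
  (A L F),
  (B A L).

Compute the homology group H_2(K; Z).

H_2 = Z.

Order the vertices as A < B < D < E < F < G < J < L. Listing each simplex with vertices in this order, K has dimension 2 with simplices:

  0-simplices (8): A, B, D, E, F, G, J, L
  1-simplices (24): AB, AD, AE, AF, AJ, AL, BD, BE, BF, BG, BJ, BL, DE, DF, DG, DJ, DL, EF, EG, EJ, FJ, FL, GL, JL
  2-simplices (16): ABJ, ABL, ADE, ADF, AEJ, AFL, BDF, BDJ, BEF, BEG, BGL, DEG, DGL, DJL, EFJ, FJL

so the chain groups are C_0 ≅ Z^8, C_1 ≅ Z^24, C_2 ≅ Z^16.

∂_1: C_1 → C_0 sends each edge [p,q] (with p < q) to q − p.
As a 8×24 matrix over Z this has rank 7, with invariant factors (1,1,1,1,1,1,1).

Boundary ∂_2: C_2 → C_1 sends each 2-simplex [p,q,r] to [q,r] − [p,r] + [p,q]. For instance
  ∂BEF = EF − BF + BE,
  ∂BDF = DF − BF + BD.
This gives a 24×16 integer matrix of rank 15; reducing to Smith normal form yields diagonal entries (1,1,1,1,1,1,1,1,1,1,1,1,1,1,1).

Computing H_k = (kernel of ∂_k) / (image of ∂_{k+1}):

  H_2: rank ker ∂_2 − rank ∂_3 = (16 − 15) − 0 = 1, and there is no ∂_3, so H_2 ≅ Z.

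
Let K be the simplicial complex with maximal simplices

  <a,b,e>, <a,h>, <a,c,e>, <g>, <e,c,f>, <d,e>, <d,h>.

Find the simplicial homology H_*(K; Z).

H_0 = Z^2,  H_1 = Z,  H_2 = 0.

Order the vertices as a < b < c < d < e < f < g < h. Listing each simplex with vertices in this order, K has dimension 2 with simplices:

  0-simplices (8): a, b, c, d, e, f, g, h
  1-simplices (10): ab, ac, ae, ah, be, ce, cf, de, dh, ef
  2-simplices (3): abe, ace, cef

so the chain groups are C_0 ≅ Z^8, C_1 ≅ Z^10, C_2 ≅ Z^3.

∂_1: C_1 → C_0 sends each edge [p,q] (with p < q) to q − p.
This gives a 8×10 integer matrix of rank 6; reducing to Smith normal form yields diagonal entries (1,1,1,1,1,1).

The boundary map ∂_2: C_2 → C_1 maps a triangle to the signed sum of its edges. For instance
  ∂ace = ce − ae + ac,
  ∂abe = be − ae + ab.
The resulting 10×3 matrix has rank 3, and its Smith normal form has invariant factors (1,1,1).

Computing H_k = (kernel of ∂_k) / (image of ∂_{k+1}):

  H_0: rank C_0 − rank ∂_1 = 8 − 6 = 2, and the invariant factors of ∂_1 are all 1, so H_0 ≅ Z^2.
  H_1: rank ker ∂_1 − rank ∂_2 = (10 − 6) − 3 = 1, and the invariant factors of ∂_2 are all 1, so H_1 ≅ Z.
  H_2: rank ker ∂_2 − rank ∂_3 = (3 − 3) − 0 = 0, and there is no ∂_3, so H_2 ≅ 0.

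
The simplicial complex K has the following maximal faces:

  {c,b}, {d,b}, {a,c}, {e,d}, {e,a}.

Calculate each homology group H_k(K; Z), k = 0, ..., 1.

K has 5 vertices, 5 edges.
rank ∂_0 = 0, rank ∂_1 = 4 ⇒ b_0 = 5 − 0 − 4 = 1; all invariant factors of ∂_1 are 1 so no torsion. So H_0 ≅ Z.
rank ∂_1 = 4, rank ∂_2 = 0 ⇒ b_1 = 5 − 4 − 0 = 1. So H_1 ≅ Z.

H_0 = Z,  H_1 = Z.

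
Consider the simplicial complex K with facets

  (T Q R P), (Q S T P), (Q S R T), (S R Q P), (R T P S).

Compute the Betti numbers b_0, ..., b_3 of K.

We work with the vertex ordering P < Q < R < S < T. The simplices of K, each written with vertices in increasing order, are:

  0-simplices (5): P, Q, R, S, T
  1-simplices (10): PQ, PR, PS, PT, QR, QS, QT, RS, RT, ST
  2-simplices (10): PQR, PQS, PQT, PRS, PRT, PST, QRS, QRT, QST, RST
  3-simplices (5): PQRS, PQRT, PQST, PRST, QRST

Hence C_0 ≅ Z^5, C_1 ≅ Z^10, C_2 ≅ Z^10, C_3 ≅ Z^5.

The boundary map ∂_1: C_1 → C_0 sends each edge [p,q] (with p < q) to q − p. For instance
  ∂PS = S − P.
The 5×10 boundary matrix has rank 4 and Smith normal form diag(1,1,1,1).

Boundary ∂_2: C_2 → C_1 acts by ∂[p,q,r] = [q,r] − [p,r] + [p,q]. For instance
  ∂PST = ST − PT + PS,
  ∂QRT = RT − QT + QR.
The 10×10 boundary matrix has rank 6 and Smith normal form diag(1,1,1,1,1,1).

Boundary ∂_3: C_3 → C_2 sends each 3-simplex σ to the alternating sum Σ_i (−1)^i (σ with its i-th vertex removed). For instance
  ∂PQRS = QRS − PRS + PQS − PQR,
  ∂PQST = QST − PST + PQT − PQS.
The resulting 10×5 matrix has rank 4, and its Smith normal form has invariant factors (1,1,1,1).

Computing H_k = (kernel of ∂_k) / (image of ∂_{k+1}):

  H_0: rank C_0 − rank ∂_1 = 5 − 4 = 1, and the invariant factors of ∂_1 are all 1, so H_0 ≅ Z.
  H_1: rank ker ∂_1 − rank ∂_2 = (10 − 4) − 6 = 0, and the invariant factors of ∂_2 are all 1, so H_1 ≅ 0.
  H_2: rank ker ∂_2 − rank ∂_3 = (10 − 6) − 4 = 0, and the invariant factors of ∂_3 are all 1, so H_2 ≅ 0.
  H_3: rank ker ∂_3 − rank ∂_4 = (5 − 4) − 0 = 1, and there is no ∂_4, so H_3 ≅ Z.

As a check, the Euler characteristic is 5 − 10 + 10 − 5 = 0, which agrees with 1 − 0 + 0 − 1 = 0.

Hence the Betti numbers are b_0 = 1, b_1 = 0, b_2 = 0, b_3 = 1.

b_0 = 1, b_1 = 0, b_2 = 0, b_3 = 1.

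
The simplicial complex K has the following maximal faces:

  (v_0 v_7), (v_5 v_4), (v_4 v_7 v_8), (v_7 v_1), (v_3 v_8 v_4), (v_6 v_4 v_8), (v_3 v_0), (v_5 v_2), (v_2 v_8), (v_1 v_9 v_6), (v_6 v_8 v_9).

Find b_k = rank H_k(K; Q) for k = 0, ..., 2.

b_0 = 1, b_1 = 3, b_2 = 0.

Take the total order v_0 < v_1 < v_2 < v_3 < v_4 < v_5 < v_6 < v_7 < v_8 < v_9 on the vertex set. Then K (dimension 2) consists of the simplices:

  0-simplices (10): [v_0], [v_1], [v_2], [v_3], [v_4], [v_5], [v_6], [v_7], [v_8], [v_9]
  1-simplices (17): (17 of them)
  2-simplices (5): [v_1,v_6,v_9], [v_3,v_4,v_8], [v_4,v_6,v_8], [v_4,v_7,v_8], [v_6,v_8,v_9]

Hence C_0 ≅ Z^10, C_1 ≅ Z^17, C_2 ≅ Z^5.

The boundary map ∂_1: C_1 → C_0 is given by ∂[p,q] = [q] − [p].
The resulting 10×17 matrix has rank 9, and its Smith normal form has invariant factors (1,1,1,1,1,1,1,1,1).

∂_2: C_2 → C_1 sends each 2-simplex [p,q,r] to [q,r] − [p,r] + [p,q]. For instance
  ∂[v_1,v_6,v_9] = [v_6,v_9] − [v_1,v_9] + [v_1,v_6],
  ∂[v_4,v_7,v_8] = [v_7,v_8] − [v_4,v_8] + [v_4,v_7].
This gives a 17×5 integer matrix of rank 5; reducing to Smith normal form yields diagonal entries (1,1,1,1,1).

Computing H_k = (kernel of ∂_k) / (image of ∂_{k+1}):

  H_0: rank C_0 − rank ∂_1 = 10 − 9 = 1, and the invariant factors of ∂_1 are all 1, so H_0 ≅ Z.
  H_1: rank ker ∂_1 − rank ∂_2 = (17 − 9) − 5 = 3, and the invariant factors of ∂_2 are all 1, so H_1 ≅ Z^3.
  H_2: rank ker ∂_2 − rank ∂_3 = (5 − 5) − 0 = 0, and there is no ∂_3, so H_2 ≅ 0.

Hence the Betti numbers are b_0 = 1, b_1 = 3, b_2 = 0.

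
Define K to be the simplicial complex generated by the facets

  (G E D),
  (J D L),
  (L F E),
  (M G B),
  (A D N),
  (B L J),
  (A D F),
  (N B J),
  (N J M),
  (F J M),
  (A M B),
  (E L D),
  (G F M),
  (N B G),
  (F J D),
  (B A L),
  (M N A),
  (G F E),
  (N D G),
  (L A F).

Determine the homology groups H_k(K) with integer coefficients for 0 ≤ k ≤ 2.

Order the vertices as A < B < D < E < F < G < J < L < M < N. Listing each simplex with vertices in this order, K has dimension 2 with simplices:

  0-simplices (10): A, B, D, E, F, G, J, L, M, N
  1-simplices (30): AB, AD, AF, AL, AM, AN, BG, BJ, BL, BM, BN, DE, DF, DG, DJ, DL, DN, EF, EG, EL, FG, FJ, FL, FM, GM, GN, JL, JM, JN, MN
  2-simplices (20): ABL, ABM, ADF, ADN, AFL, AMN, BGM, BGN, BJL, BJN, DEG, DEL, DFJ, DGN, DJL, EFG, EFL, FGM, FJM, JMN

so the chain groups are C_0 ≅ Z^10, C_1 ≅ Z^30, C_2 ≅ Z^20.

The boundary map ∂_1: C_1 → C_0 maps an edge to its endpoints' difference, ∂[p,q] = q − p.
This gives a 10×30 integer matrix of rank 9; reducing to Smith normal form yields diagonal entries (1,1,1,1,1,1,1,1,1).

The boundary map ∂_2: C_2 → C_1 sends each 2-simplex [p,q,r] to [q,r] − [p,r] + [p,q]. For instance
  ∂EFG = FG − EG + EF,
  ∂DJL = JL − DL + DJ.
As a 30×20 matrix over Z this has rank 20, with invariant factors (1,1,1,1,1,1,1,1,1,1,1,1,1,1,1,1,1,1,1,2).

Computing H_k = (kernel of ∂_k) / (image of ∂_{k+1}):

  H_0: rank C_0 − rank ∂_1 = 10 − 9 = 1, and the invariant factors of ∂_1 are all 1, so H_0 = Z.
  H_1: rank ker ∂_1 − rank ∂_2 = (30 − 9) − 20 = 1, and ∂_2 has invariant factor 2 > 1, so H_1 = Z ⊕ Z/2Z.
  H_2: rank ker ∂_2 − rank ∂_3 = (20 − 20) − 0 = 0, and there is no ∂_3, so H_2 = 0.

As a check, the Euler characteristic is 10 − 30 + 20 = 0, which agrees with 1 − 1 + 0 = 0.
(K is a triangulation of the Klein bottle.)

H_0 = Z,  H_1 = Z ⊕ Z/2Z,  H_2 = 0.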